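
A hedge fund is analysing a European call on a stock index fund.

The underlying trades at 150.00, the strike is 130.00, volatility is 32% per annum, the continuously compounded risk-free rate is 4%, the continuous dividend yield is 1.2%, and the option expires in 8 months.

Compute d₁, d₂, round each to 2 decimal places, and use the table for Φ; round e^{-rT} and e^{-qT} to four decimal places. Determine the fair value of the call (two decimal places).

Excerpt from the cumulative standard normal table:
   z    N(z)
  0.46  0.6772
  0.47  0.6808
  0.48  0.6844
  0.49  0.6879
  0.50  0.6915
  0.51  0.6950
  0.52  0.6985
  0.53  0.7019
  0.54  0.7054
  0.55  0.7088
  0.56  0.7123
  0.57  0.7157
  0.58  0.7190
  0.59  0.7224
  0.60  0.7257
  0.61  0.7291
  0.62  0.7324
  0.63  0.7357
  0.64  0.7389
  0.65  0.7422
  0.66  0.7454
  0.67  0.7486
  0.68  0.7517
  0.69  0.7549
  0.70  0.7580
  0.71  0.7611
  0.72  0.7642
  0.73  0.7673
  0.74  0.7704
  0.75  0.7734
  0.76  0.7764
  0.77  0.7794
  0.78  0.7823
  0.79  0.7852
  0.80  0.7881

σ√T = 0.32 × 0.8165 = 0.2613
d₁ = [ln(150/130) + (0.04 − 0.012 + ½·0.32²)·0.6667] / (σ√T) = (0.1431 + 0.0528) / 0.2613 = 0.7498 ≈ 0.75
d₂ = 0.7498 − 0.2613 = 0.4885 ≈ 0.49
exp(−qT) = exp(−0.012·0.6667) = 0.9920;  exp(−rT) = exp(−0.04·0.6667) = 0.9737
N(d₁) = N(0.75) = 0.7734;  N(d₂) = N(0.49) = 0.6879
C = 150·0.9920·0.7734 − 130·0.9737·0.6879 = 115.0819 − 87.0751 = 28.0069

28.01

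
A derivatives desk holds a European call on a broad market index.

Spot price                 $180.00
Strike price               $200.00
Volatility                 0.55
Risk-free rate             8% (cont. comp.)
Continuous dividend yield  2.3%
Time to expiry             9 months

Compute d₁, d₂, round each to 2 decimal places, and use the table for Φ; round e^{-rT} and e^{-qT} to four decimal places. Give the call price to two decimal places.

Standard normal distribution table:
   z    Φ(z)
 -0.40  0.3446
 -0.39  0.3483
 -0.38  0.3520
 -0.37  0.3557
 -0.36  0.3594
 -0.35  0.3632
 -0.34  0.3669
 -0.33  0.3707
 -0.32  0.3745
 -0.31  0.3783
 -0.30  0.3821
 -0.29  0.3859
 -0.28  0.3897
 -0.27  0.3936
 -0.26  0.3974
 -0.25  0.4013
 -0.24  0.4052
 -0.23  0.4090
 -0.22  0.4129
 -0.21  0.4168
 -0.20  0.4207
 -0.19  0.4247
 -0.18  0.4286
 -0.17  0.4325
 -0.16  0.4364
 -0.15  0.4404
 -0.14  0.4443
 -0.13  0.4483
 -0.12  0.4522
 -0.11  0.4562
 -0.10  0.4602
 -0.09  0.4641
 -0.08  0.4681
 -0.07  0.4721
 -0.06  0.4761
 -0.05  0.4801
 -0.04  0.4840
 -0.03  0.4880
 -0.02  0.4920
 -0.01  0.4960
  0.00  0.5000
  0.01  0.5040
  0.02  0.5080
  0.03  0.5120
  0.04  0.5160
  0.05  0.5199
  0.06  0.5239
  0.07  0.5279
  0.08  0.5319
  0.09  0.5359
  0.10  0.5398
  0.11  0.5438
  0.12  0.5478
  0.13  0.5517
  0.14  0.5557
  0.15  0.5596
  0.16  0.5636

T = 0.75;  σ√T = 0.4763
ln(S/K) + (r − q + σ²/2)T = ln(180/200) + (0.08 − 0.023 + 0.55²/2)·0.75 = -0.1054 + 0.1562 = 0.0508
d₁ = 0.0508 / 0.4763 = 0.1067 → 0.11
d₂ = d₁ − σ√T = 0.1067 − 0.4763 = -0.3696 → -0.37
exp(−qT) = exp(−0.023·0.75) = 0.9829;  exp(−rT) = exp(−0.08·0.75) = 0.9418
N(d₁) = N(0.11) = 0.5438;  N(d₂) = N(-0.37) = 0.3557
C = 180·0.9829·0.5438 − 200·0.9418·0.3557 = 96.2102 − 66.9997 = 29.2105

$29.21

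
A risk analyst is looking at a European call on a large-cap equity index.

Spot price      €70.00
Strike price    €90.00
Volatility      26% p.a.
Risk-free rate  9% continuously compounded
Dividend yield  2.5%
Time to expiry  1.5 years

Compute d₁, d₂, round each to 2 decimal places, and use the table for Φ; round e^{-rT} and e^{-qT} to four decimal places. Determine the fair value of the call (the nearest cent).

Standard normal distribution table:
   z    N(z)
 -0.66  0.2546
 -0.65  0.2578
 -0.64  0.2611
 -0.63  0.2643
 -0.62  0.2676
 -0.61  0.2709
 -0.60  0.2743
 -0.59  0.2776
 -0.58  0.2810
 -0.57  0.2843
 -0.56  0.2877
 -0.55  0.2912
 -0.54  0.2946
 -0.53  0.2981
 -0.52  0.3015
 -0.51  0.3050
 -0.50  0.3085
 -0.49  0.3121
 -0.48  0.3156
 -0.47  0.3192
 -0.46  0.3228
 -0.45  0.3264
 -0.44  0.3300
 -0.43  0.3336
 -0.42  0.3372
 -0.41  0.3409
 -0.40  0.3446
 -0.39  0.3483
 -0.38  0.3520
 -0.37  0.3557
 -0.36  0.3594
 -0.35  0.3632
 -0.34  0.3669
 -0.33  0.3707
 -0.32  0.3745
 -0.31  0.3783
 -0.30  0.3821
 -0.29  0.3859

σ√T = 0.26·√1.5 = 0.3184
d₁ = [ln(70/90) + (0.09 − 0.025 + 0.26²/2)·1.5] / 0.3184 = [-0.2513 + 0.1482] / 0.3184 = -0.3238 ⇒ -0.32
d₂ = d₁ − σ√T = -0.3238 − 0.3184 = -0.6423 ⇒ -0.64
exp(−qT) = exp(−0.025·1.5) = 0.9632;  exp(−rT) = exp(−0.09·1.5) = 0.8737
N(d₁) = N(-0.32) = 0.3745;  N(d₂) = N(-0.64) = 0.2611
C = 70·0.9632·0.3745 − 90·0.8737·0.2611 = 25.2503 − 20.5311 = 4.7192

€4.72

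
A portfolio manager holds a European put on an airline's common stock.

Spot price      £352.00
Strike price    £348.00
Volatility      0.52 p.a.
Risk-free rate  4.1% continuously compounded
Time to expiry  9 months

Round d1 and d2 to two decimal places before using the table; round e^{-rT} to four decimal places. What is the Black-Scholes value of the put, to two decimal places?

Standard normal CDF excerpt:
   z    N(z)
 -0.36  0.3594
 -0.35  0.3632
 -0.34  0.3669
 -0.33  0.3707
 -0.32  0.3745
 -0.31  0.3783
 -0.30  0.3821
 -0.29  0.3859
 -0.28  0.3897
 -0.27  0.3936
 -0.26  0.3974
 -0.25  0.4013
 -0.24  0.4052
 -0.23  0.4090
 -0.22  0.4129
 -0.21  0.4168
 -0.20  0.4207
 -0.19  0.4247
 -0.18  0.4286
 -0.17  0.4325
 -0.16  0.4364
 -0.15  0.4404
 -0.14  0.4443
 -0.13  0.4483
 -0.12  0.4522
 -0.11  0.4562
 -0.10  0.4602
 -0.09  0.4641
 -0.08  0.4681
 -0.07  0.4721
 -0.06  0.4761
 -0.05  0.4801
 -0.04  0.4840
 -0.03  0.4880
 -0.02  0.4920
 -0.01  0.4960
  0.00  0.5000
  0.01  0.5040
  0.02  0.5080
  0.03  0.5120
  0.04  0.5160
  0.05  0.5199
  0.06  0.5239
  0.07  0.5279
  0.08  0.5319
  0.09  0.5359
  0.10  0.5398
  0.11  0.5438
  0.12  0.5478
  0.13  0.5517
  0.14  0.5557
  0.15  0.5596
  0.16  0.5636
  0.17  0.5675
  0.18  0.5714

£54.35

T = 0.75;  σ√T = 0.4503
d₁ = [ln(352/348) + (0.041 + 0.52²/2)·0.75] / 0.4503 = [0.0114 + 0.1322] / 0.4503 = 0.3188 ≈ 0.32
d₂ = d₁ − σ√T = 0.3188 − 0.4503 = -0.1315 ≈ -0.13
e^(−rT) = e^(−0.041·0.75) = 0.9697
N(−d₂) = N(0.13) = 0.5517;  N(−d₁) = N(-0.32) = 0.3745
P = 348·0.9697·0.5517 − 352·0.3745 = 186.1743 − 131.8240 = 54.3503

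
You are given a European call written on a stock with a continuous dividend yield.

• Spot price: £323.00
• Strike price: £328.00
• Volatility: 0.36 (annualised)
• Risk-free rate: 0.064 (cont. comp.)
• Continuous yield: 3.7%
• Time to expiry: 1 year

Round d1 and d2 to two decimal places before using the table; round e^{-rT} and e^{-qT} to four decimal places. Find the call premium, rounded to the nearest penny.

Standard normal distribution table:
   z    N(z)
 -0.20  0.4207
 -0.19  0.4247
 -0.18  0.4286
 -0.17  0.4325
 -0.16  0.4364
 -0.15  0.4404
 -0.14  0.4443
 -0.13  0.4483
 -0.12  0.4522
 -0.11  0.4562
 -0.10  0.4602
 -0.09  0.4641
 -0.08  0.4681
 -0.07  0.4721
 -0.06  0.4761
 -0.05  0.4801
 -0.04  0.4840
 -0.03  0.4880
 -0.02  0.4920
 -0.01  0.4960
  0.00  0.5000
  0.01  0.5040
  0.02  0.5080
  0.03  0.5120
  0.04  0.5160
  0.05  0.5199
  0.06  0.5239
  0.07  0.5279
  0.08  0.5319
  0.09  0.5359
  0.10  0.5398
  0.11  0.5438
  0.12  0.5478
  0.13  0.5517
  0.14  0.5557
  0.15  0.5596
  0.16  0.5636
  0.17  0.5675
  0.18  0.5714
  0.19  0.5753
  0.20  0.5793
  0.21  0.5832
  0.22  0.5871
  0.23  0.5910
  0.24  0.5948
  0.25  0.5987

T = 1;  σ√T = 0.3600
d₁ = [ln(323/328) + (0.064 − 0.037 + 0.36²/2)·1] / 0.3600 = [-0.0154 + 0.0918] / 0.3600 = 0.2123 ≈ 0.21
d₂ = d₁ − σ√T = 0.2123 − 0.3600 = -0.1477 ≈ -0.15
e^(−qT) = e^(−0.037·1) = 0.9637;  e^(−rT) = e^(−0.064·1) = 0.9380
C = 323·0.9637·N(0.21) − 328·0.9380·N(-0.15) = 323·0.9637·0.5832 − 328·0.9380·0.4404 = 181.5356 − 135.4952 = 46.0404

£46.04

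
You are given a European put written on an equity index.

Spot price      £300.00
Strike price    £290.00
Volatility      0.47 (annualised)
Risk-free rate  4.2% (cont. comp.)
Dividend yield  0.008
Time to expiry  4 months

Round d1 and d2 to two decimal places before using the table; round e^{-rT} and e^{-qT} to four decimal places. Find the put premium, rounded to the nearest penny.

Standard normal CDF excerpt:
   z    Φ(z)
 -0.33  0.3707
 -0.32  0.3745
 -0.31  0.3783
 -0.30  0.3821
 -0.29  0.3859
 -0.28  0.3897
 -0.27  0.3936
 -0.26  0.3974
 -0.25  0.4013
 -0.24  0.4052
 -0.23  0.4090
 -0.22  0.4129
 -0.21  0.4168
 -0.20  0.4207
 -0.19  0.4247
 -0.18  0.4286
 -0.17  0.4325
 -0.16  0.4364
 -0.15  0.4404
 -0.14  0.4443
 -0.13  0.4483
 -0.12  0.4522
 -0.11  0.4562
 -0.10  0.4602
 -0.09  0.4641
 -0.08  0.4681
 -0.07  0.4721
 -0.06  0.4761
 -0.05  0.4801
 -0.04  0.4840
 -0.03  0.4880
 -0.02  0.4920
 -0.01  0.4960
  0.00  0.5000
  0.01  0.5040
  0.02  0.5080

σ√T = 0.47 × 0.5774 = 0.2714
d₁ = [ln(300/290) + (0.042 − 0.008 + 0.47²/2)·0.3333] / 0.2714 = [0.0339 + 0.0481] / 0.2714 = 0.3024 which rounds to 0.30
d₂ = d₁ − σ√T = 0.3024 − 0.2714 = 0.0310 which rounds to 0.03
exp(−qT) = exp(−0.008·0.3333) = 0.9973;  exp(−rT) = exp(−0.042·0.3333) = 0.9861
N(−d₂) = N(-0.03) = 0.4880;  N(−d₁) = N(-0.30) = 0.3821
P = 290·0.9861·0.4880 − 300·0.9973·0.3821 = 139.5529 − 114.3205 = 25.2324

£25.23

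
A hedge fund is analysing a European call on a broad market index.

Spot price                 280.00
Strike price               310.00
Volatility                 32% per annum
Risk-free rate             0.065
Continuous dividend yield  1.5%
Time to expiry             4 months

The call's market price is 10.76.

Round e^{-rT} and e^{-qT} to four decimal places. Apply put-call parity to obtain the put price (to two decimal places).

e^(−qT) = e^(−0.015·0.3333) = 0.9950;  e^(−rT) = e^(−0.065·0.3333) = 0.9786
Put-call parity: C − P = S·e^(−qT) − K·e^(−rT) = 280·0.9950 − 310·0.9786 = 278.6000 − 303.3660 = -24.7660
P = C − (C − P) = 10.76 − (-24.7660) = 35.5260

35.53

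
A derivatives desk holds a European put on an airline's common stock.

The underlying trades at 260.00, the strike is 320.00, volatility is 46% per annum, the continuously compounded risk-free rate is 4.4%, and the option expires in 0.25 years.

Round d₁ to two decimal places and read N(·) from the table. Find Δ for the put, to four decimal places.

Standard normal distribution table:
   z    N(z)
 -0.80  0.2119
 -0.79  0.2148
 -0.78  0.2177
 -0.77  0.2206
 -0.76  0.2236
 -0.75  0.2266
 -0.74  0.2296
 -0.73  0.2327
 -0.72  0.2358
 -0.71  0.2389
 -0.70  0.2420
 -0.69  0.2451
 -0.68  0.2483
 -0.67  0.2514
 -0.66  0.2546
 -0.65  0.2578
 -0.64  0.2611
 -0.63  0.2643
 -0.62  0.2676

-0.7704

σ√T = 0.46 × 0.5000 = 0.2300
d₁ = [ln(260/320) + (0.044 + 0.46²/2)·0.25] / 0.2300 = [-0.2076 + 0.0374] / 0.2300 = -0.7400 ⇒ -0.74
N(d₁) = N(-0.74) = 0.2296
Δ_put = N(d₁) − 1 = 0.2296 − 1 = -0.7704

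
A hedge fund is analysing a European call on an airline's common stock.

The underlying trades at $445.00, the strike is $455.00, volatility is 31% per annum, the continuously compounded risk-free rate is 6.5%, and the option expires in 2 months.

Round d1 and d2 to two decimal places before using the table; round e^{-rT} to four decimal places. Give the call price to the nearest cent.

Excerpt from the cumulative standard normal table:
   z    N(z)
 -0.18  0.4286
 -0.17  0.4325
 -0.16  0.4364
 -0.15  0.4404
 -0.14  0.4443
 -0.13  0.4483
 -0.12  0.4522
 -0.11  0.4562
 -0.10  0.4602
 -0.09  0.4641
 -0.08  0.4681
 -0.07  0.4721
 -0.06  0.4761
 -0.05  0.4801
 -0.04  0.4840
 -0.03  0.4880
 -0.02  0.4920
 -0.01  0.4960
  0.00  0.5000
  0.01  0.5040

$18.94

σ√T = 0.31 × 0.4082 = 0.1266
d₁ = [ln(445/455) + (0.065 + ½·0.31²)·0.1667] / (σ√T) = (-0.0222 + 0.0188) / 0.1266 = -0.0267 → -0.03
d₂ = -0.0267 − 0.1266 = -0.1533 → -0.15
exp(−rT) = exp(−0.065·0.1667) = 0.9892
N(d₁) = N(-0.03) = 0.4880;  N(d₂) = N(-0.15) = 0.4404
C = 445·0.4880 − 455·0.9892·0.4404 = 217.1600 − 198.2179 = 18.9421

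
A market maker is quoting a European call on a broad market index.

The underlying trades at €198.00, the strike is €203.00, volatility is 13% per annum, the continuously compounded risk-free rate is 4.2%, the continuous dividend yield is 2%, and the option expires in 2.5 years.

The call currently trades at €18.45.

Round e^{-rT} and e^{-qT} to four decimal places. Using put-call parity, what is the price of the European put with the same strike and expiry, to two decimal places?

e^(−qT) = e^(−0.02·2.5) = 0.9512;  e^(−rT) = e^(−0.042·2.5) = 0.9003
Put-call parity: C − P = S·e^(−qT) − K·e^(−rT) = 198·0.9512 − 203·0.9003 = 188.3376 − 182.7609 = 5.5767
P = C − (C − P) = 18.45 − (5.5767) = 12.8733

€12.87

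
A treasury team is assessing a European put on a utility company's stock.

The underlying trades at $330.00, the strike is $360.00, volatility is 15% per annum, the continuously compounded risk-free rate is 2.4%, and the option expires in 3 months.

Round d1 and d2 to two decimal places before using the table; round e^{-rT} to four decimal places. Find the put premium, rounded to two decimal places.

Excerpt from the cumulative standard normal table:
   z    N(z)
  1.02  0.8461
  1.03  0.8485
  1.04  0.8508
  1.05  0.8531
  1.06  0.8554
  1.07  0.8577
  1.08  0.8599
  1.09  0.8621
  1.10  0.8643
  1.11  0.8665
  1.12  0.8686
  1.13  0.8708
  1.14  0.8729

σ√T = 0.15·√0.25 = 0.0750
d₁ = [ln(330/360) + (0.024 + 0.15²/2)·0.25] / 0.0750 = [-0.0870 + 0.0088] / 0.0750 = -1.0427 → -1.04
d₂ = d₁ − σ√T = -1.0427 − 0.0750 = -1.1177 → -1.12
e^(−rT) = e^(−0.024·0.25) = 0.9940
N(−d₂) = N(1.12) = 0.8686;  N(−d₁) = N(1.04) = 0.8508
P = 360·0.9940·0.8686 − 330·0.8508 = 310.8198 − 280.7640 = 30.0558

$30.06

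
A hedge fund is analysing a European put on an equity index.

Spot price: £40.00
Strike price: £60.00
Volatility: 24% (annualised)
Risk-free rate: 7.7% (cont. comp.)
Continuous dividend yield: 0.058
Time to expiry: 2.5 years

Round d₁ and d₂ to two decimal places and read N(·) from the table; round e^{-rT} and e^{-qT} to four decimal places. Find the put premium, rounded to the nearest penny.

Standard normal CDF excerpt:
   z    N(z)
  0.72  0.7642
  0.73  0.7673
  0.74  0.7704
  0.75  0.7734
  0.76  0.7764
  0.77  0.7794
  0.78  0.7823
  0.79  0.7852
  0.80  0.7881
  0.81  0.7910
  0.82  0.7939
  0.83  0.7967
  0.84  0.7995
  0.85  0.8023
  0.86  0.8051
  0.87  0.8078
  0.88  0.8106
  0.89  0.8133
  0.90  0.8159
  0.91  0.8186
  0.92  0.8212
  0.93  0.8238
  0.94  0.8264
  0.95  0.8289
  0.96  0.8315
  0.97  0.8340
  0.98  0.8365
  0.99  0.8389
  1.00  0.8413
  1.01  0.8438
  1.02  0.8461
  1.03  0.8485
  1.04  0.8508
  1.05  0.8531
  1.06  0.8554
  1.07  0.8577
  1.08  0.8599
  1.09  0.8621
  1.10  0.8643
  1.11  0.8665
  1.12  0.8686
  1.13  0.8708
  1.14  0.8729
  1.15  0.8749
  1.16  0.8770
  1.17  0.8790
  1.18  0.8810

£16.34

σ√T = 0.24·√2.5 = 0.3795
d₁ = [ln(40/60) + (0.077 − 0.058 + 0.24²/2)·2.5] / 0.3795 = [-0.4055 + 0.1195] / 0.3795 = -0.7536 ≈ -0.75
d₂ = d₁ − σ√T = -0.7536 − 0.3795 = -1.1331 ≈ -1.13
e^(−qT) = e^(−0.058·2.5) = 0.8650;  e^(−rT) = e^(−0.077·2.5) = 0.8249
N(−d₂) = N(1.13) = 0.8708;  N(−d₁) = N(0.75) = 0.7734
P = 60·0.8249·0.8708 − 40·0.8650·0.7734 = 43.0994 − 26.7596 = 16.3397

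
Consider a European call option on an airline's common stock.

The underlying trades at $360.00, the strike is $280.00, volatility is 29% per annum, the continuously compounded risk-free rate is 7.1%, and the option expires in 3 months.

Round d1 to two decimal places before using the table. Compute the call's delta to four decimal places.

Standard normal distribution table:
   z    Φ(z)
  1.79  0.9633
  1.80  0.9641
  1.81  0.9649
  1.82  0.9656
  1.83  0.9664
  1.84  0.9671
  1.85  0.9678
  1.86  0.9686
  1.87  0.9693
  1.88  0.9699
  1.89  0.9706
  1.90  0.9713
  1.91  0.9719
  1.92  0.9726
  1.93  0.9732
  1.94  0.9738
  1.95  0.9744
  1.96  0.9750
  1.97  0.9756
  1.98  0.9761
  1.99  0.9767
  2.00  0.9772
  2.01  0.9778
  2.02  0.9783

T = 0.25;  σ√T = 0.1450
d₁ = [ln(360/280) + (0.071 + 0.29²/2)·0.25] / 0.1450 = [0.2513 + 0.0283] / 0.1450 = 1.9281 ≈ 1.93
N(d₁) = N(1.93) = 0.9732
Δ_call = N(d₁) = 0.9732

0.9732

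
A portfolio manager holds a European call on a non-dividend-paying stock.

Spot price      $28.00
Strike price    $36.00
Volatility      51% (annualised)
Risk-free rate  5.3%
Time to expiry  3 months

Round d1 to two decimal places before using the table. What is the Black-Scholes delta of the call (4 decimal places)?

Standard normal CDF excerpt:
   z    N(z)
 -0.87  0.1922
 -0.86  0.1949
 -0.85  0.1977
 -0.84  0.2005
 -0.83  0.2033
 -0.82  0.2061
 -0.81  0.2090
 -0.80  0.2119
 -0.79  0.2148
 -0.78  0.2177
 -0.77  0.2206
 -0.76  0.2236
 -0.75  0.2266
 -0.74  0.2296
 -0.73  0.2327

T = 0.25;  σ√T = 0.2550
ln(S/K) + (r + σ²/2)T = ln(28/36) + (0.053 + 0.51²/2)·0.25 = -0.2513 + 0.0458 = -0.2056
d₁ = -0.2056 / 0.2550 = -0.8061 ⇒ -0.81
N(d₁) = N(-0.81) = 0.2090
Δ_call = N(d₁) = 0.2090

0.2090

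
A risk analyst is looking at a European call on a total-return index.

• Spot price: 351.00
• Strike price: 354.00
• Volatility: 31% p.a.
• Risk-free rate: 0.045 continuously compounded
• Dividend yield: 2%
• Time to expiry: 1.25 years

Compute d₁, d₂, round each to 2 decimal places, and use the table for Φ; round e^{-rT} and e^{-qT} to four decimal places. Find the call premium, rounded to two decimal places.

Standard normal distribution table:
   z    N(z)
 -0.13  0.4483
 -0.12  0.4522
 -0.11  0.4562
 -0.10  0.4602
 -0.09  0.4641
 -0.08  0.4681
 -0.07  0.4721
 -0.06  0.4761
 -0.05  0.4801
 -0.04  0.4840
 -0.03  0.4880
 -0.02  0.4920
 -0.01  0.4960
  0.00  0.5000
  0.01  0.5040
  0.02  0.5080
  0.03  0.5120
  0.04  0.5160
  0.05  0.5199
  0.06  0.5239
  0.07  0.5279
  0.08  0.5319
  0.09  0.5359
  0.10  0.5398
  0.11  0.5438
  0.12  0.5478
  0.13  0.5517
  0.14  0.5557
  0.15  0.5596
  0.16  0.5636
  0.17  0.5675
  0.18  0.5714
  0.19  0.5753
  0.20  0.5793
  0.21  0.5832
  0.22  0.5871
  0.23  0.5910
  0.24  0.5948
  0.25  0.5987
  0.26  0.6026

50.96

σ√T = 0.31 × 1.1180 = 0.3466
d₁ = [ln(351/354) + (0.045 − 0.02 + 0.31²/2)·1.25] / 0.3466 = [-0.0085 + 0.0913] / 0.3466 = 0.2389 which rounds to 0.24
d₂ = d₁ − σ√T = 0.2389 − 0.3466 = -0.1077 which rounds to -0.11
e^(−qT) = e^(−0.02·1.25) = 0.9753;  e^(−rT) = e^(−0.045·1.25) = 0.9453
N(d₁) = N(0.24) = 0.5948;  N(d₂) = N(-0.11) = 0.4562
C = 351·0.9753·0.5948 − 354·0.9453·0.4562 = 203.6181 − 152.6610 = 50.9570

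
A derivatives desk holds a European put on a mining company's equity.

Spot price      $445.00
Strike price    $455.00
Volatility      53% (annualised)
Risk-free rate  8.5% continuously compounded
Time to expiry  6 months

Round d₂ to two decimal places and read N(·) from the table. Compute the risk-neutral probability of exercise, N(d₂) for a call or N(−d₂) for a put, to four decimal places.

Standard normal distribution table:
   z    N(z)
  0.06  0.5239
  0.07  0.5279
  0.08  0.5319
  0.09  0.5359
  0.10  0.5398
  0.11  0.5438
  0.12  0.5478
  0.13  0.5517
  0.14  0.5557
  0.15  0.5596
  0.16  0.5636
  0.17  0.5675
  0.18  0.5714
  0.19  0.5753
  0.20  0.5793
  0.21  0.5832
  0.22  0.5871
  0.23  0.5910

0.5517

T = 0.5;  σ√T = 0.3748
ln(S/K) + (r + σ²/2)T = ln(445/455) + (0.085 + 0.53²/2)·0.5 = -0.0222 + 0.1127 = 0.0905
d₁ = 0.0905 / 0.3748 = 0.2415 → 0.24
d₂ = d₁ − σ√T = 0.2415 − 0.3748 = -0.1333 → -0.13
Risk-neutral Pr[S_T < K] = N(−d₂) = N(0.13) = 0.5517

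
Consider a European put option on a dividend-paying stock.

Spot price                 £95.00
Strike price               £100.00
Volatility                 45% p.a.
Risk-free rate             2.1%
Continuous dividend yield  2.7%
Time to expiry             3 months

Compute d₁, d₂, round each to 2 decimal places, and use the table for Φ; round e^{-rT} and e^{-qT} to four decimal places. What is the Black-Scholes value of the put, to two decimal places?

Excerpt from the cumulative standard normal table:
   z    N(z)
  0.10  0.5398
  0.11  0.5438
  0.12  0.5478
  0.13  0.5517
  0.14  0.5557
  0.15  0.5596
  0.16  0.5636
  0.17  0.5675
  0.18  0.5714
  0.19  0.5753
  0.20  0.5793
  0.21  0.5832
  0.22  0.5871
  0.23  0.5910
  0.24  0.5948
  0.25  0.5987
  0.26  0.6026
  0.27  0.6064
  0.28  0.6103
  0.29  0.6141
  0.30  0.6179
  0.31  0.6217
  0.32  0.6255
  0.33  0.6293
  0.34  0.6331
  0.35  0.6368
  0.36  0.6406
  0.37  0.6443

£11.66

σ√T = 0.45·√0.25 = 0.2250
d₁ = [ln(95/100) + (0.021 − 0.027 + ½·0.45²)·0.25] / (σ√T) = (-0.0513 + 0.0238) / 0.2250 = -0.1221 → -0.12
d₂ = -0.1221 − 0.2250 = -0.3471 → -0.35
e^(−qT) = e^(−0.027·0.25) = 0.9933;  e^(−rT) = e^(−0.021·0.25) = 0.9948
N(−d₂) = N(0.35) = 0.6368;  N(−d₁) = N(0.12) = 0.5478
P = 100·0.9948·0.6368 − 95·0.9933·0.5478 = 63.3489 − 51.6923 = 11.6565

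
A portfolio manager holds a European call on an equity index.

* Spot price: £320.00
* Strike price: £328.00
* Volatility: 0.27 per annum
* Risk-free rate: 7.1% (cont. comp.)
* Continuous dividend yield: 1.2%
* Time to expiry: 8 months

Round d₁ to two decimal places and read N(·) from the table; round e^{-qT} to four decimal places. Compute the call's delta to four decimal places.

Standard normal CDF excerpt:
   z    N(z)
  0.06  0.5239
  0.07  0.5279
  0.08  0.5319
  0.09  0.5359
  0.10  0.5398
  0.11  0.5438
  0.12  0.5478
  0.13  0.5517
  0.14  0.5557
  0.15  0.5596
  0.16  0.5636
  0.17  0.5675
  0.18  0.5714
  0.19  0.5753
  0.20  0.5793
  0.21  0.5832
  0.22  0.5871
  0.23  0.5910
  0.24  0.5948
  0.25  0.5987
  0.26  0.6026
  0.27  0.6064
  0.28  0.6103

0.5668

T = 0.6667;  σ√T = 0.2205
d₁ = [ln(320/328) + (0.071 − 0.012 + 0.27²/2)·0.6667] / 0.2205 = [-0.0247 + 0.0636] / 0.2205 = 0.1766 ⇒ 0.18
N(d₁) = N(0.18) = 0.5714
Δ_call = exp(−qT)·N(d₁) = 0.9920·0.5714 = 0.5668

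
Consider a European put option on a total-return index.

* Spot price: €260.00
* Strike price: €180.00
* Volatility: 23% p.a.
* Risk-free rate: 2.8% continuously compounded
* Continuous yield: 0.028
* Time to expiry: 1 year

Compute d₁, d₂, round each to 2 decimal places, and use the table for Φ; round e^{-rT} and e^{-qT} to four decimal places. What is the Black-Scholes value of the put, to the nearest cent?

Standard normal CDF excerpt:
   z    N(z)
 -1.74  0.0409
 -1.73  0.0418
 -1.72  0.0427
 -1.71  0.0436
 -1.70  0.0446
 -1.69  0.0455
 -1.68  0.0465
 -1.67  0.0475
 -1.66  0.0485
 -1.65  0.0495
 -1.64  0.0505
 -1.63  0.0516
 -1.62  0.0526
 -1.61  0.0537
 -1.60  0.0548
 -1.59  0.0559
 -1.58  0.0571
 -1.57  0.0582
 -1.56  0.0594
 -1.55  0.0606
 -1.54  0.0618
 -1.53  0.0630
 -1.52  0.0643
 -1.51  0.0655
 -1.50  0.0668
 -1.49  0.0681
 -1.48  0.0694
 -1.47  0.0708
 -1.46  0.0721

T = 1;  σ√T = 0.2300
d₁ = [ln(260/180) + (0.028 − 0.028 + 0.23²/2)·1] / 0.2300 = [0.3677 + 0.0265] / 0.2300 = 1.7138 ≈ 1.71
d₂ = d₁ − σ√T = 1.7138 − 0.2300 = 1.4838 ≈ 1.48
e^(−qT) = e^(−0.028·1) = 0.9724;  e^(−rT) = e^(−0.028·1) = 0.9724
N(−d₂) = N(-1.48) = 0.0694;  N(−d₁) = N(-1.71) = 0.0436
P = 180·0.9724·0.0694 − 260·0.9724·0.0436 = 12.1472 − 11.0231 = 1.1241

€1.12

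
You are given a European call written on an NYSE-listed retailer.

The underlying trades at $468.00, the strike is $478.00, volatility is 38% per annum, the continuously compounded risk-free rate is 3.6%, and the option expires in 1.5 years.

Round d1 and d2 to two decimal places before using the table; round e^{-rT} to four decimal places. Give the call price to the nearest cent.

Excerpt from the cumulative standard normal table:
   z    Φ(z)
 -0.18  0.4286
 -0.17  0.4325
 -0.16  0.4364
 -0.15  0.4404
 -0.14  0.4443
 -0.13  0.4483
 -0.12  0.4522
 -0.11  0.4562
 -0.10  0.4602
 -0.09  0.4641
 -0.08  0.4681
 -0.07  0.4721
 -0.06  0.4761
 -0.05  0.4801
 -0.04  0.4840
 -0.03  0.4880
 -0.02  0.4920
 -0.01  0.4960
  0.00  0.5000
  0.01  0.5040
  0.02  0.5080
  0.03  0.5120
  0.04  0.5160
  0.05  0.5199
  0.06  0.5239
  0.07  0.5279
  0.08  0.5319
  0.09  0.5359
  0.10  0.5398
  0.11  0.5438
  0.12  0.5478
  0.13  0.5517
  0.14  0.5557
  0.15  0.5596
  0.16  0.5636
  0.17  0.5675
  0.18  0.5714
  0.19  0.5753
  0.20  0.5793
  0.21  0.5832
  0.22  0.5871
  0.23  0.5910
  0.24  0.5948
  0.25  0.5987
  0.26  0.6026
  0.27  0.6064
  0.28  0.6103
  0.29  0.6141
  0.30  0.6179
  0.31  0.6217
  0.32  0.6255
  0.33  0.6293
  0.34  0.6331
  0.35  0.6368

T = 1.5;  σ√T = 0.4654
d₁ = [ln(468/478) + (0.036 + 0.38²/2)·1.5] / 0.4654 = [-0.0211 + 0.1623] / 0.4654 = 0.3033 ≈ 0.30
d₂ = d₁ − σ√T = 0.3033 − 0.4654 = -0.1621 ≈ -0.16
exp(−rT) = exp(−0.036·1.5) = 0.9474
N(d₁) = N(0.30) = 0.6179;  N(d₂) = N(-0.16) = 0.4364
C = 468·0.6179 − 478·0.9474·0.4364 = 289.1772 − 197.6269 = 91.5503

$91.55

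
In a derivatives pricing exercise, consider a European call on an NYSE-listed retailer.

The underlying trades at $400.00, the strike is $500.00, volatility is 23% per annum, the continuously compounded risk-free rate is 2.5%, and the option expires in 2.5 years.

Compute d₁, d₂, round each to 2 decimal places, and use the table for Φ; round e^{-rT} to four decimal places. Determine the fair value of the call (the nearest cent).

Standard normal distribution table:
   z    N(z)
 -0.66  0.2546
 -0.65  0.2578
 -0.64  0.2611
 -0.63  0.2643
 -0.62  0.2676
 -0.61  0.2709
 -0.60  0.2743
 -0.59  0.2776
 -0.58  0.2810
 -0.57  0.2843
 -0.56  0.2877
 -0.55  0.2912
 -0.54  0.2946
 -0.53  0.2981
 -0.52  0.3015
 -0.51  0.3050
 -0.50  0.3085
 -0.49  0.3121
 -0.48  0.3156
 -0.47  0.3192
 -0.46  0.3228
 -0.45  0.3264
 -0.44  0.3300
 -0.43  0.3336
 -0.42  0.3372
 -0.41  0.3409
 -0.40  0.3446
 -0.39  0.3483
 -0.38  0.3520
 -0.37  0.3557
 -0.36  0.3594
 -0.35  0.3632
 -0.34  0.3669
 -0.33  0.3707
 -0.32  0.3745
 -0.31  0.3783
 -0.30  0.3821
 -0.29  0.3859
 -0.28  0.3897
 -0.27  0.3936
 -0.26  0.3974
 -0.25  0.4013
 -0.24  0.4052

σ√T = 0.23 × 1.5811 = 0.3637
d₁ = [ln(400/500) + (0.025 + 0.23²/2)·2.5] / 0.3637 = [-0.2231 + 0.1286] / 0.3637 = -0.2599 ≈ -0.26
d₂ = d₁ − σ√T = -0.2599 − 0.3637 = -0.6236 ≈ -0.62
e^(−rT) = e^(−0.025·2.5) = 0.9394
C = 400·N(-0.26) − 500·0.9394·N(-0.62) = 400·0.3974 − 500·0.9394·0.2676 = 158.9600 − 125.6917 = 33.2683

$33.27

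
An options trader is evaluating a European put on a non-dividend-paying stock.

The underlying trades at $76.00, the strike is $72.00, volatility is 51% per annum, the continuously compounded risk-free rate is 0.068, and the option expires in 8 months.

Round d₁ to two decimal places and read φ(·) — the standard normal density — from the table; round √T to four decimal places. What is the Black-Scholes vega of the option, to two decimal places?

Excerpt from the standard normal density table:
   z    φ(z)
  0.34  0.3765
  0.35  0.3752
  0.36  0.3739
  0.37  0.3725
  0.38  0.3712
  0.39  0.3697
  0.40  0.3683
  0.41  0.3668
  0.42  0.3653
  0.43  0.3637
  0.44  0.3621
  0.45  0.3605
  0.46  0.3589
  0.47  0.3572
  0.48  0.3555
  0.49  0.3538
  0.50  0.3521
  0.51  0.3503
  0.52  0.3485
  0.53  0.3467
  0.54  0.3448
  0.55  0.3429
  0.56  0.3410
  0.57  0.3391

22.37

σ√T = 0.51·√0.6667 = 0.4164
d₁ = [ln(76/72) + (0.068 + 0.51²/2)·0.6667] / 0.4164 = [0.0541 + 0.1320] / 0.4164 = 0.4469 → 0.45
√T = √0.6667 = 0.8165
φ(d₁) = φ(0.45) = 0.3605
vega = S·φ(d₁)·√T = 76·0.3605·0.8165 = 22.3705
(The call has the same vega.)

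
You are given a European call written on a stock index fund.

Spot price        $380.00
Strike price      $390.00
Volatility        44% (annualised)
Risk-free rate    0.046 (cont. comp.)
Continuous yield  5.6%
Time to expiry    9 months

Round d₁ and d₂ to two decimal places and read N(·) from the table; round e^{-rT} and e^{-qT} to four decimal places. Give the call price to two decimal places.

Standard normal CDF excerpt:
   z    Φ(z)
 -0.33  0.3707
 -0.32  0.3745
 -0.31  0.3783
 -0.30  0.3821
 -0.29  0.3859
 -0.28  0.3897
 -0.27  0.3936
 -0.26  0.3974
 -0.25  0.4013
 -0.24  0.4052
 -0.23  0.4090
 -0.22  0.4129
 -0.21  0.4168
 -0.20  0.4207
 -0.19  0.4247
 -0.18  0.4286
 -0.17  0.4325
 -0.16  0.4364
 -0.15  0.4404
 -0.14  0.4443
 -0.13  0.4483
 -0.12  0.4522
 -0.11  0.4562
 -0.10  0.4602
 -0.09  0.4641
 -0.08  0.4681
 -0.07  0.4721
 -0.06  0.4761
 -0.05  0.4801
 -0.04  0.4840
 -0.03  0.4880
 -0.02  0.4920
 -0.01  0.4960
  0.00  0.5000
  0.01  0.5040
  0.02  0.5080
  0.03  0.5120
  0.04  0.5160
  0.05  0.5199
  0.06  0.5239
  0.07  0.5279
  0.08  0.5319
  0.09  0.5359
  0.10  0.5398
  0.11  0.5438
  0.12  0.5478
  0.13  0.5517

$49.86

σ√T = 0.44·√0.75 = 0.3811
d₁ = [ln(380/390) + (0.046 − 0.056 + 0.44²/2)·0.75] / 0.3811 = [-0.0260 + 0.0651] / 0.3811 = 0.1027 ⇒ 0.10
d₂ = d₁ − σ√T = 0.1027 − 0.3811 = -0.2784 ⇒ -0.28
e^(−qT) = e^(−0.056·0.75) = 0.9589;  e^(−rT) = e^(−0.046·0.75) = 0.9661
N(d₁) = N(0.10) = 0.5398;  N(d₂) = N(-0.28) = 0.3897
C = 380·0.9589·0.5398 − 390·0.9661·0.3897 = 196.6934 − 146.8308 = 49.8626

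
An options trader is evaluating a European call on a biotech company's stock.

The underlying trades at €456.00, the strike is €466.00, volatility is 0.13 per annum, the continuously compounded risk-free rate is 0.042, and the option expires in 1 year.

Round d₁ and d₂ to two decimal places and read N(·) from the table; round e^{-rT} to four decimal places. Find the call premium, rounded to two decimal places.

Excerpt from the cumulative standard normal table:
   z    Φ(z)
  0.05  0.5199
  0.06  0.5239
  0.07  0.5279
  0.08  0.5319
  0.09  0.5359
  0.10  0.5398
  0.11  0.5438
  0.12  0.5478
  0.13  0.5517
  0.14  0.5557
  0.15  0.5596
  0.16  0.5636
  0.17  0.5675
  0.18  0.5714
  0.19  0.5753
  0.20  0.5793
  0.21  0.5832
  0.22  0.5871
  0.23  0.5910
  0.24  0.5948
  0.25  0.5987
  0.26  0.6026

€28.25

T = 1;  σ√T = 0.1300
ln(S/K) + (r + σ²/2)T = ln(456/466) + (0.042 + 0.13²/2)·1 = -0.0217 + 0.0505 = 0.0288
d₁ = 0.0288 / 0.1300 = 0.2212 → 0.22
d₂ = d₁ − σ√T = 0.2212 − 0.1300 = 0.0912 → 0.09
exp(−rT) = exp(−0.042·1) = 0.9589
N(d₁) = N(0.22) = 0.5871;  N(d₂) = N(0.09) = 0.5359
C = 456·0.5871 − 466·0.9589·0.5359 = 267.7176 − 239.4655 = 28.2521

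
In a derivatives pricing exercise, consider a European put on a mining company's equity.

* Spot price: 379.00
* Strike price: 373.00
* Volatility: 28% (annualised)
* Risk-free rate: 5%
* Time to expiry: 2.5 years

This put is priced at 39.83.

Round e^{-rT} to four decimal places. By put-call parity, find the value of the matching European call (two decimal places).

89.66

e^(−rT) = e^(−0.05·2.5) = 0.8825
Put-call parity: C − P = S − K·e^(−rT) = 379 − 373·0.8825 = 379 − 329.1725 = 49.8275
C = P + (C − P) = 39.83 + (49.8275) = 89.6575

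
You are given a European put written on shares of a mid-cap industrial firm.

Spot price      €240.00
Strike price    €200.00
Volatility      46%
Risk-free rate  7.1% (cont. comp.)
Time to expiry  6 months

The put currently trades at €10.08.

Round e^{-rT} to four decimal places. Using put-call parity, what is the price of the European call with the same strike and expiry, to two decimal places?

e^(−rT) = e^(−0.071·0.5) = 0.9651
Put-call parity: C − P = S − K·e^(−rT) = 240 − 200·0.9651 = 240 − 193.0200 = 46.9800
C = P + (C − P) = 10.08 + (46.9800) = 57.0600

€57.06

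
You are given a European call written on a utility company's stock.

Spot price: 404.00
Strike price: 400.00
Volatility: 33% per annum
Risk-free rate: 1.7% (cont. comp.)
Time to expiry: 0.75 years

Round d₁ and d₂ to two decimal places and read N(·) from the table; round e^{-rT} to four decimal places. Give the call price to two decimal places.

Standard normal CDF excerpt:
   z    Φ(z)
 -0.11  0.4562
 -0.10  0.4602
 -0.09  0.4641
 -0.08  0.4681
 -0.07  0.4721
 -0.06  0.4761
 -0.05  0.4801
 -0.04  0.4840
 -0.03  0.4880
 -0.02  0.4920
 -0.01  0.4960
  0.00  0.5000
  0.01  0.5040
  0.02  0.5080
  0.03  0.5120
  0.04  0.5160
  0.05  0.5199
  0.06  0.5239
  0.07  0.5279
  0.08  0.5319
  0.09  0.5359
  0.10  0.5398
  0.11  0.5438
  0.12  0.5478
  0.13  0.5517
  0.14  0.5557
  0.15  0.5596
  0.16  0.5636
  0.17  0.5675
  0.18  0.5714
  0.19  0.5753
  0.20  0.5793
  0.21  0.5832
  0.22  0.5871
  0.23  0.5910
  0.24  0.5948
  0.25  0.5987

σ√T = 0.33 × 0.8660 = 0.2858
d₁ = [ln(404/400) + (0.017 + 0.33²/2)·0.75] / 0.2858 = [0.0100 + 0.0536] / 0.2858 = 0.2223 ⇒ 0.22
d₂ = d₁ − σ√T = 0.2223 − 0.2858 = -0.0635 ⇒ -0.06
e^(−rT) = e^(−0.017·0.75) = 0.9873
C = 404·N(0.22) − 400·0.9873·N(-0.06) = 404·0.5871 − 400·0.9873·0.4761 = 237.1884 − 188.0214 = 49.1670

49.17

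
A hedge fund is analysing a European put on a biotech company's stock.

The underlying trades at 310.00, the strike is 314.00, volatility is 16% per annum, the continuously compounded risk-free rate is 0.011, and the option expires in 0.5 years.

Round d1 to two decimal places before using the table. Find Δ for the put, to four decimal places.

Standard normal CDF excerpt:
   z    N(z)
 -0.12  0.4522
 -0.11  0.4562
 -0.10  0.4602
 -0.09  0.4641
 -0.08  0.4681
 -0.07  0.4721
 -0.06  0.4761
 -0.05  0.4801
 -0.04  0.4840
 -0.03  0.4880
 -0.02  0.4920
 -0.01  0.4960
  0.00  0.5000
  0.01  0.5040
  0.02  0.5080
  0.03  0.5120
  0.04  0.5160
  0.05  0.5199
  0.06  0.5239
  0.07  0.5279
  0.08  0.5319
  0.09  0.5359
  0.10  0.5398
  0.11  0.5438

-0.5040

σ√T = 0.16 × 0.7071 = 0.1131
d₁ = [ln(310/314) + (0.011 + ½·0.16²)·0.5] / (σ√T) = (-0.0128 + 0.0119) / 0.1131 = -0.0081 → -0.01
N(d₁) = N(-0.01) = 0.4960
Δ_put = N(d₁) − 1 = 0.4960 − 1 = -0.5040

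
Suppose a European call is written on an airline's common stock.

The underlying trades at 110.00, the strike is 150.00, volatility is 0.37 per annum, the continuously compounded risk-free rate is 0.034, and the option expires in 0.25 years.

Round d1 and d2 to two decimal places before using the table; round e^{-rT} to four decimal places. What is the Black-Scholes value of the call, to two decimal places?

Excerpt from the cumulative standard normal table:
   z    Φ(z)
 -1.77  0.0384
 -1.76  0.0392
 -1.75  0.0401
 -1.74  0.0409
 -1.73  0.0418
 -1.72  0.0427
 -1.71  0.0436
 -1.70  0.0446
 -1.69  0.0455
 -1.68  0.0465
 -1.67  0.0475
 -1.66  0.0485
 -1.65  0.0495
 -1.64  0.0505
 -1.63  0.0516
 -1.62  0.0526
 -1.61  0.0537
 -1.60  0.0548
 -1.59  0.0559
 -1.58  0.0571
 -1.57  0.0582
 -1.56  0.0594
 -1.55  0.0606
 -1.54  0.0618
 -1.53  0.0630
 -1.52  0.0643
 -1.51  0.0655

σ√T = 0.37 × 0.5000 = 0.1850
ln(S/K) + (r + σ²/2)T = ln(110/150) + (0.034 + 0.37²/2)·0.25 = -0.3102 + 0.0256 = -0.2845
d₁ = -0.2845 / 0.1850 = -1.5381 ≈ -1.54
d₂ = d₁ − σ√T = -1.5381 − 0.1850 = -1.7231 ≈ -1.72
e^(−rT) = e^(−0.034·0.25) = 0.9915
N(d₁) = N(-1.54) = 0.0618;  N(d₂) = N(-1.72) = 0.0427
C = 110·0.0618 − 150·0.9915·0.0427 = 6.7980 − 6.3506 = 0.4474

0.45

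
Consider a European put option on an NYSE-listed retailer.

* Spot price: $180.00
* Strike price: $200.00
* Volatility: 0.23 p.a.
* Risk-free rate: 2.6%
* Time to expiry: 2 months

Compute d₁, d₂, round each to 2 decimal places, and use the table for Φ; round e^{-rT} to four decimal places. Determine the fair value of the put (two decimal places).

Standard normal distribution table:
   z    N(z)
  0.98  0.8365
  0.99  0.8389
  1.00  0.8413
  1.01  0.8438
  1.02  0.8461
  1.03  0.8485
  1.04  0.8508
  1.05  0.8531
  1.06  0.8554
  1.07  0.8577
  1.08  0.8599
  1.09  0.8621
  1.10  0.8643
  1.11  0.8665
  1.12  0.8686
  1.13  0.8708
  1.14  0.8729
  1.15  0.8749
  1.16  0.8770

$20.24

σ√T = 0.23·√0.1667 = 0.0939
ln(S/K) + (r + σ²/2)T = ln(180/200) + (0.026 + 0.23²/2)·0.1667 = -0.1054 + 0.0087 = -0.0966
d₁ = -0.0966 / 0.0939 = -1.0290 which rounds to -1.03
d₂ = d₁ − σ√T = -1.0290 − 0.0939 = -1.1229 which rounds to -1.12
e^(−rT) = e^(−0.026·0.1667) = 0.9957
P = 200·0.9957·N(1.12) − 180·N(1.03) = 200·0.9957·0.8686 − 180·0.8485 = 172.9730 − 152.7300 = 20.2430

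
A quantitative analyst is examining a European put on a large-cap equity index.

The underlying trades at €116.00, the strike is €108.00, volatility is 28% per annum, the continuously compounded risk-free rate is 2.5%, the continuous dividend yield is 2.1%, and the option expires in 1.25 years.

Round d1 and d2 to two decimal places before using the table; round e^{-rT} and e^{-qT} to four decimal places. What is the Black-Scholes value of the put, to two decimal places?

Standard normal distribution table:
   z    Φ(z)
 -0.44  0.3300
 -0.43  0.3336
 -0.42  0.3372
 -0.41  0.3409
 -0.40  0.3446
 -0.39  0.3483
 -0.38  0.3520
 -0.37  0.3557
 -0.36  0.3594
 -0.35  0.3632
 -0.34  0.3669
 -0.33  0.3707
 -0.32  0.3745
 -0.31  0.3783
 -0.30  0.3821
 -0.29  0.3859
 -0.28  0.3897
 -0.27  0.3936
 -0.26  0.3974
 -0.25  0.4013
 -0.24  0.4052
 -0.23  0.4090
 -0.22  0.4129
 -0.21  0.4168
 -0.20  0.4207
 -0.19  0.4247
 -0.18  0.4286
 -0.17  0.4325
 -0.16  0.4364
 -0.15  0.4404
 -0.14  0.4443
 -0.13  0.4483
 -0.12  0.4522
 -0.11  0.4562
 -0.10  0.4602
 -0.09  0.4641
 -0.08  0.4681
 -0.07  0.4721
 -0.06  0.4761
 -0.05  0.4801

€9.64

T = 1.25;  σ√T = 0.3130
d₁ = [ln(116/108) + (0.025 − 0.021 + 0.28²/2)·1.25] / 0.3130 = [0.0715 + 0.0540] / 0.3130 = 0.4008 which rounds to 0.40
d₂ = d₁ − σ√T = 0.4008 − 0.3130 = 0.0877 which rounds to 0.09
e^(−qT) = e^(−0.021·1.25) = 0.9741;  e^(−rT) = e^(−0.025·1.25) = 0.9692
N(−d₂) = N(-0.09) = 0.4641;  N(−d₁) = N(-0.40) = 0.3446
P = 108·0.9692·0.4641 − 116·0.9741·0.3446 = 48.5790 − 38.9383 = 9.6407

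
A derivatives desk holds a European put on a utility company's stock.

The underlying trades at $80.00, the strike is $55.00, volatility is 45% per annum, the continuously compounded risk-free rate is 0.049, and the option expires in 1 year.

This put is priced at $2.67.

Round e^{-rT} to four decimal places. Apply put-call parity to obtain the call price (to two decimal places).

$30.30

exp(−rT) = exp(−0.049·1) = 0.9522
Put-call parity: C − P = S − K·e^(−rT) = 80 − 55·0.9522 = 80 − 52.3710 = 27.6290
C = P + (C − P) = 2.67 + (27.6290) = 30.2990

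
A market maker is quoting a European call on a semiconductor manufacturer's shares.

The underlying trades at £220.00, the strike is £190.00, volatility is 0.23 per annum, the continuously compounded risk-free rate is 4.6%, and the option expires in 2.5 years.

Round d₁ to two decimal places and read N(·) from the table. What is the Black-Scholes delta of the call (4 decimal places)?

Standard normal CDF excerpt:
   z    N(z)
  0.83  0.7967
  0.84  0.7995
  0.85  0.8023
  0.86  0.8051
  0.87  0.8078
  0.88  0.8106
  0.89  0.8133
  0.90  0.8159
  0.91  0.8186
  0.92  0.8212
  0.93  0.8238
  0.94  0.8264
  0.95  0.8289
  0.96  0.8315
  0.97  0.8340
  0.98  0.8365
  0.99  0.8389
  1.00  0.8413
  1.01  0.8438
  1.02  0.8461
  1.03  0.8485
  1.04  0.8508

0.8159

σ√T = 0.23 × 1.5811 = 0.3637
ln(S/K) + (r + σ²/2)T = ln(220/190) + (0.046 + 0.23²/2)·2.5 = 0.1466 + 0.1811 = 0.3277
d₁ = 0.3277 / 0.3637 = 0.9012 which rounds to 0.90
N(d₁) = N(0.90) = 0.8159
Δ_call = N(d₁) = 0.8159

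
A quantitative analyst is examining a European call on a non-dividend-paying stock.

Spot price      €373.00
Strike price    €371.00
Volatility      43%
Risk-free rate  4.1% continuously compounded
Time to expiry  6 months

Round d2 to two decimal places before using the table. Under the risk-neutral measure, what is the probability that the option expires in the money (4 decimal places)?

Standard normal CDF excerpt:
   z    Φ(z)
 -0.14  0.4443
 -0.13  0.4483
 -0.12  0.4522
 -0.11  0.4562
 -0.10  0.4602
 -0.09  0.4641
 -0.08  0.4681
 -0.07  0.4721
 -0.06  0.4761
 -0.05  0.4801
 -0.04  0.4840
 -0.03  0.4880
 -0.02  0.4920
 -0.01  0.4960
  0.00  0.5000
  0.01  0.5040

σ√T = 0.43 × 0.7071 = 0.3041
ln(S/K) + (r + σ²/2)T = ln(373/371) + (0.041 + 0.43²/2)·0.5 = 0.0054 + 0.0667 = 0.0721
d₁ = 0.0721 / 0.3041 = 0.2371 which rounds to 0.24
d₂ = d₁ − σ√T = 0.2371 − 0.3041 = -0.0669 which rounds to -0.07
Pr(exercise) under Q = N(d₂) = 0.4721

0.4721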